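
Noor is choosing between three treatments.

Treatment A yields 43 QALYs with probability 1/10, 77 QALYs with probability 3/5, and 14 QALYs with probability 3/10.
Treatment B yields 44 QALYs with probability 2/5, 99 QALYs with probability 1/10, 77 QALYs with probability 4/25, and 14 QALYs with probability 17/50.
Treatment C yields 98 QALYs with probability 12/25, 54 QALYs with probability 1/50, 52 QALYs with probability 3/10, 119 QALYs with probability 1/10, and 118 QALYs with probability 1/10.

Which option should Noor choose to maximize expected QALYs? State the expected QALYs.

Treatment A = 1/10 × 43 + 3/5 × 77 + 3/10 × 14 = 4.3 + 46.2 + 4.2 = 54.7
Treatment B = 2/5 × 44 + 1/10 × 99 + 4/25 × 77 + 17/50 × 14 = 17.6 + 9.9 + 12.32 + 4.76 = 44.58
Treatment C = 12/25 × 98 + 1/50 × 54 + 3/10 × 52 + 1/10 × 119 + 1/10 × 118 = 47.04 + 1.08 + 15.6 + 11.9 + 11.8 = 87.42

Treatment C (87.42 QALYs)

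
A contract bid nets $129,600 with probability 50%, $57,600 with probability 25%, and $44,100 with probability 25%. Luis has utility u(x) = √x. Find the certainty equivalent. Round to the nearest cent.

E[u] = 0.5·√129600 + 0.25·√57600 + 0.25·√44100 = 0.5·360 + 0.25·240 + 0.25·210 = 292.5
CE = (292.5)² = 85556.25

$85,556.25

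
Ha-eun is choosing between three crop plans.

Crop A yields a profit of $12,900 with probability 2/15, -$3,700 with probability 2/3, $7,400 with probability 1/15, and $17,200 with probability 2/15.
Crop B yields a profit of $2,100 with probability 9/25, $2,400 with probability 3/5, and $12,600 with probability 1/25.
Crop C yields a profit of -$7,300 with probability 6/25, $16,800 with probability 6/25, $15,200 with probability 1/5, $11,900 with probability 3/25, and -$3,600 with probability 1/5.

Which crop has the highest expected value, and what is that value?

Crop A = 2/15 × 12900 + 2/3 × (-3700) + 1/15 × 7400 + 2/15 × 17200 = 1720 − 2466.6667 + 493.3333 + 2293.3333 = 2040
Crop B = 9/25 × 2100 + 3/5 × 2400 + 1/25 × 12600 = 756 + 1440 + 504 = 2700
Crop C = 6/25 × (-7300) + 6/25 × 16800 + 1/5 × 15200 + 3/25 × 11900 + 1/5 × (-3600) = -1752 + 4032 + 3040 + 1428 − 720 = 6028

Crop C ($6,028)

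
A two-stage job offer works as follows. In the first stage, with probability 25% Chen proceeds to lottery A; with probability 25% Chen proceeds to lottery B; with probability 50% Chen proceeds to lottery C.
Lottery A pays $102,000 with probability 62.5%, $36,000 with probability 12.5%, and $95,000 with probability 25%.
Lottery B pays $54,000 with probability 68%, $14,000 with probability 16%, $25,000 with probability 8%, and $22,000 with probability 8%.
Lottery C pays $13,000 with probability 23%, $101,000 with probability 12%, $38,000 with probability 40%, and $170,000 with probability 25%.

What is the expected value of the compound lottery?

EV(A) = 0.625 × 102000 + 0.125 × 36000 + 0.25 × 95000 = 63750 + 4500 + 23750 = 92000
EV(B) = 0.68 × 54000 + 0.16 × 14000 + 0.08 × 25000 + 0.08 × 22000 = 36720 + 2240 + 2000 + 1760 = 42720
EV(C) = 0.23 × 13000 + 0.12 × 101000 + 0.4 × 38000 + 0.25 × 170000 = 2990 + 12120 + 15200 + 42500 = 72810
Overall = 0.25 × 92000 + 0.25 × 42720 + 0.5 × 72810 = 23000 + 10680 + 36405 = 70085

$70,085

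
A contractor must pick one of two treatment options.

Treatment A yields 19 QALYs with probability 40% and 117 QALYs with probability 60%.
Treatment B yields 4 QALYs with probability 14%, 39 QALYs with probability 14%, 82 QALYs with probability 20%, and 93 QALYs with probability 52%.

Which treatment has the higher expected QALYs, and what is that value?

Treatment A (77.8 QALYs)

Treatment A = 0.4 × 19 + 0.6 × 117 = 7.6 + 70.2 = 77.8
Treatment B = 0.14 × 4 + 0.14 × 39 + 0.2 × 82 + 0.52 × 93 = 0.56 + 5.46 + 16.4 + 48.36 = 70.78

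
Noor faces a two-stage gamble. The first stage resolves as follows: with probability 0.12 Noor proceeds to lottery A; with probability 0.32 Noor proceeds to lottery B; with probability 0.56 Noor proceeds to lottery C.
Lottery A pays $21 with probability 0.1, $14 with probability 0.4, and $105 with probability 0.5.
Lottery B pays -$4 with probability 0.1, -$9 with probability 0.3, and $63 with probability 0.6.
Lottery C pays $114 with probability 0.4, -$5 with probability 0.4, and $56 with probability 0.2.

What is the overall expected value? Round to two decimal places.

$49.02

EV(A) = 0.1 × 21 + 0.4 × 14 + 0.5 × 105 = 2.1 + 5.6 + 52.5 = 60.2
EV(B) = 0.1 × (-4) + 0.3 × (-9) + 0.6 × 63 = -0.4 − 2.7 + 37.8 = 34.7
EV(C) = 0.4 × 114 + 0.4 × (-5) + 0.2 × 56 = 45.6 − 2 + 11.2 = 54.8
Overall = 0.12 × 60.2 + 0.32 × 34.7 + 0.56 × 54.8 = 7.224 + 11.104 + 30.688 = 49.016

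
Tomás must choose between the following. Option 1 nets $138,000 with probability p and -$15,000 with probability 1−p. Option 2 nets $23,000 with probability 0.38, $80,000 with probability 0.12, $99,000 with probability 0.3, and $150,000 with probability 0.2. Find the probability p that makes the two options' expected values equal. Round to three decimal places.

EV(Option 2) = 0.38 × 23000 + 0.12 × 80000 + 0.3 × 99000 + 0.2 × 150000 = 8740 + 9600 + 29700 + 30000 = 78040
p·138000 + (1−p)·(-15000) = 78040
153000p − 15000 = 78040
p = (78040 + 15000) / 153000

p = 0.608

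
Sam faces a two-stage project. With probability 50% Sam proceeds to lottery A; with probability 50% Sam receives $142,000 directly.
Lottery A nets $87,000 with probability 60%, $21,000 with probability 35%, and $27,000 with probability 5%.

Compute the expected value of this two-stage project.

EV(A) = 0.6 × 87000 + 0.35 × 21000 + 0.05 × 27000 = 52200 + 7350 + 1350 = 60900
Branch B: 142000 (certain)
Overall = 0.5 × 60900 + 0.5 × 142000 = 30450 + 71000 = 101450

$101,450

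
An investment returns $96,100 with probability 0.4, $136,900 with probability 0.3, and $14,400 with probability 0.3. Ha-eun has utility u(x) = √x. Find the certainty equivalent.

$73,441

E[u] = 0.4·√96100 + 0.3·√136900 + 0.3·√14400 = 0.4·310 + 0.3·370 + 0.3·120 = 271
CE = (271)² = 73441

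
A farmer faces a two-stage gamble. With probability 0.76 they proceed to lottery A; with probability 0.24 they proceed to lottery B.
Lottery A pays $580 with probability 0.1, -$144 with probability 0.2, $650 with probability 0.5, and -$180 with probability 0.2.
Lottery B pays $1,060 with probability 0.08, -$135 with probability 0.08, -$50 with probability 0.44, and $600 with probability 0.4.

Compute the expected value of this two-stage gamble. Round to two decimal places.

$311.91

EV(A) = 0.1 × 580 + 0.2 × (-144) + 0.5 × 650 + 0.2 × (-180) = 58 − 28.8 + 325 − 36 = 318.2
EV(B) = 0.08 × 1060 + 0.08 × (-135) + 0.44 × (-50) + 0.4 × 600 = 84.8 − 10.8 − 22 + 240 = 292
Overall = 0.76 × 318.2 + 0.24 × 292 = 241.832 + 70.08 = 311.912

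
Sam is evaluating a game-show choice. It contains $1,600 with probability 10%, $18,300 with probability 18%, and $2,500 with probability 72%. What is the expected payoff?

$5,254

EV = 0.1 × 1600 + 0.18 × 18300 + 0.72 × 2500 = 160 + 3294 + 1800 = 5254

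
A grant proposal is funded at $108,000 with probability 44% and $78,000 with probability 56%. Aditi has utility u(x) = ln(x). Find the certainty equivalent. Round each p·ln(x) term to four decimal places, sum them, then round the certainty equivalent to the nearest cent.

E[u] = 0.44·ln(108000) + 0.56·ln(78000) = 5.0996 + 6.3081 = 11.4077
CE = e^11.4077 ≈ 90012.16

$90,012.16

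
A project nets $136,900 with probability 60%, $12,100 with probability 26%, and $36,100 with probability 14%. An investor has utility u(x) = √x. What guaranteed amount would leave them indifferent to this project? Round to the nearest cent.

E[u] = 0.6·√136900 + 0.26·√12100 + 0.14·√36100 = 0.6·370 + 0.26·110 + 0.14·190 = 277.2
CE = (277.2)² = 76839.84

$76,839.84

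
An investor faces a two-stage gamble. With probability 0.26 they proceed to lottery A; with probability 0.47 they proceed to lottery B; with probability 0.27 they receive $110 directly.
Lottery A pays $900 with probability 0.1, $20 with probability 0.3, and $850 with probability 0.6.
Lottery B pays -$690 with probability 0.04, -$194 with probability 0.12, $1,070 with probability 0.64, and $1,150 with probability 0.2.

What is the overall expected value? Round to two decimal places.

EV(A) = 0.1 × 900 + 0.3 × 20 + 0.6 × 850 = 90 + 6 + 510 = 606
EV(B) = 0.04 × (-690) + 0.12 × (-194) + 0.64 × 1070 + 0.2 × 1150 = -27.6 − 23.28 + 684.8 + 230 = 863.92
Branch C: 110 (certain)
Overall = 0.26 × 606 + 0.47 × 863.92 + 0.27 × 110 = 157.56 + 406.0424 + 29.7 = 593.3024

$593.30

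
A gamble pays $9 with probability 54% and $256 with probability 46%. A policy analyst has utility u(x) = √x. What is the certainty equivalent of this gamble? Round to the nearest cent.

E[u] = 0.54·√9 + 0.46·√256 = 0.54·3 + 0.46·16 = 8.98
CE = (8.98)² = 80.6404

$80.64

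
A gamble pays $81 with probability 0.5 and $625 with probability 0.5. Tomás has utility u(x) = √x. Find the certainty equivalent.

E[u] = 0.5·√81 + 0.5·√625 = 0.5·9 + 0.5·25 = 17
CE = (17)² = 289

$289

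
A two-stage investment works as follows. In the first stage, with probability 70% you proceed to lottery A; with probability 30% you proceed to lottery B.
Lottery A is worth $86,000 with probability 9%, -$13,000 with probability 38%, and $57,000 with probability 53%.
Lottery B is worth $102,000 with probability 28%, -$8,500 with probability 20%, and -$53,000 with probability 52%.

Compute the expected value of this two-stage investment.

EV(A) = 0.09 × 86000 + 0.38 × (-13000) + 0.53 × 57000 = 7740 − 4940 + 30210 = 33010
EV(B) = 0.28 × 102000 + 0.2 × (-8500) + 0.52 × (-53000) = 28560 − 1700 − 27560 = -700
Overall = 0.7 × 33010 + 0.3 × (-700) = 23107 − 210 = 22897

$22,897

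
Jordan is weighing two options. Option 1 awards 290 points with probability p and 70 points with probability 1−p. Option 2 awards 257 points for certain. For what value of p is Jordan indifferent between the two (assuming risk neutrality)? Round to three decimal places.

p = 0.850

p·290 + (1−p)·70 = 257
220p + 70 = 257
p = (257 − 70) / 220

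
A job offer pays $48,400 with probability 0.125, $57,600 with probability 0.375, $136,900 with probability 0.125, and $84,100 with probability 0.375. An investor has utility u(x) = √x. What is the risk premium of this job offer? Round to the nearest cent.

E[u] = 0.125·√48400 + 0.375·√57600 + 0.125·√136900 + 0.375·√84100 = 0.125·220 + 0.375·240 + 0.125·370 + 0.375·290 = 272.5
CE = (272.5)² = 74256.25
Risk premium = EV − CE = 76300 − 74256.25 = 2043.75

$2,043.75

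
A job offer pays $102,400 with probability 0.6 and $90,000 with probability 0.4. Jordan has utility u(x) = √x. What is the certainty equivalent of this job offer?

$97,344

E[u] = 0.6·√102400 + 0.4·√90000 = 0.6·320 + 0.4·300 = 312
CE = (312)² = 97344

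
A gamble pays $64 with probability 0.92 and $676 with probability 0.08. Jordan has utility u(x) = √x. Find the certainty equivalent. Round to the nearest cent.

$89.11

E[u] = 0.92·√64 + 0.08·√676 = 0.92·8 + 0.08·26 = 9.44
CE = (9.44)² = 89.1136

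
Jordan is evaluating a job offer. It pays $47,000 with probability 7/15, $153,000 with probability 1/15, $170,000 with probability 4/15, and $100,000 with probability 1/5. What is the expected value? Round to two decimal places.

EV = 7/15 × 47000 + 1/15 × 153000 + 4/15 × 170000 + 1/5 × 100000 = 21933.3333 + 10200 + 45333.3333 + 20000 = 97466.6667

$97,466.67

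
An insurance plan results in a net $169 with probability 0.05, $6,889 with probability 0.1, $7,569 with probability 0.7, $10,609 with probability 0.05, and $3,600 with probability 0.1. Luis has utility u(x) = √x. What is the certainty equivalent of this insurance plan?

E[u] = 0.05·√169 + 0.1·√6889 + 0.7·√7569 + 0.05·√10609 + 0.1·√3600 = 0.05·13 + 0.1·83 + 0.7·87 + 0.05·103 + 0.1·60 = 81
CE = (81)² = 6561

$6,561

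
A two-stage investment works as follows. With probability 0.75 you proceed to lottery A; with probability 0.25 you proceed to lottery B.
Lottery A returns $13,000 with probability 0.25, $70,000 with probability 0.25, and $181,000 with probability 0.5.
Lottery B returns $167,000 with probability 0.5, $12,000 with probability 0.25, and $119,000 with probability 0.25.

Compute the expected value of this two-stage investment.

$112,500

EV(A) = 0.25 × 13000 + 0.25 × 70000 + 0.5 × 181000 = 3250 + 17500 + 90500 = 111250
EV(B) = 0.5 × 167000 + 0.25 × 12000 + 0.25 × 119000 = 83500 + 3000 + 29750 = 116250
Overall = 0.75 × 111250 + 0.25 × 116250 = 83437.5 + 29062.5 = 112500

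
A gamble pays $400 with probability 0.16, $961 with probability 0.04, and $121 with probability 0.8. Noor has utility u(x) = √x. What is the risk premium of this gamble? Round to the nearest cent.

E[u] = 0.16·√400 + 0.04·√961 + 0.8·√121 = 0.16·20 + 0.04·31 + 0.8·11 = 13.24
CE = (13.24)² = 175.2976
Risk premium = EV − CE = 199.24 − 175.2976 = 23.9424

$23.94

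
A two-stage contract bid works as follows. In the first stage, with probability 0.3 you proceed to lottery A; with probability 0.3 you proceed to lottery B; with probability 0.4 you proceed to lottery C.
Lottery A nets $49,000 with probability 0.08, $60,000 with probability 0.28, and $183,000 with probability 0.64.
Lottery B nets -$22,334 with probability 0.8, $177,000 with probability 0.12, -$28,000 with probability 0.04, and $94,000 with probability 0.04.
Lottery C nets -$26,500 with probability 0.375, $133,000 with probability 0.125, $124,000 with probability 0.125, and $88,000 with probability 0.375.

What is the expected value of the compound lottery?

$65,230.84

EV(A) = 0.08 × 49000 + 0.28 × 60000 + 0.64 × 183000 = 3920 + 16800 + 117120 = 137840
EV(B) = 0.8 × (-22334) + 0.12 × 177000 + 0.04 × (-28000) + 0.04 × 94000 = -17867.2 + 21240 − 1120 + 3760 = 6012.8
EV(C) = 0.375 × (-26500) + 0.125 × 133000 + 0.125 × 124000 + 0.375 × 88000 = -9937.5 + 16625 + 15500 + 33000 = 55187.5
Overall = 0.3 × 137840 + 0.3 × 6012.8 + 0.4 × 55187.5 = 41352 + 1803.84 + 22075 = 65230.84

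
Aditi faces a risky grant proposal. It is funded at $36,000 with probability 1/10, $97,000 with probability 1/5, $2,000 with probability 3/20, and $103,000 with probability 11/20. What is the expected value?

EV = 1/10 × 36000 + 1/5 × 97000 + 3/20 × 2000 + 11/20 × 103000 = 3600 + 19400 + 300 + 56650 = 79950

$79,950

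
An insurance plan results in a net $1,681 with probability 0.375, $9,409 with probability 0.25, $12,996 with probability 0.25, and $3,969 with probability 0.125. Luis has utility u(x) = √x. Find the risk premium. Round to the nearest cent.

E[u] = 0.375·√1681 + 0.25·√9409 + 0.25·√12996 + 0.125·√3969 = 0.375·41 + 0.25·97 + 0.25·114 + 0.125·63 = 76
CE = (76)² = 5776
Risk premium = EV − CE = 6727.75 − 5776 = 951.75

$951.75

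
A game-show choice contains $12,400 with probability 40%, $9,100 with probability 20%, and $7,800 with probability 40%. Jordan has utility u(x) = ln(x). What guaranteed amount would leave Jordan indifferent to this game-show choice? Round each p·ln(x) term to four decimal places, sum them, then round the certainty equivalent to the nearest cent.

E[u] = 0.4·ln(12400) + 0.2·ln(9100) + 0.4·ln(7800) = 3.7702 + 1.8232 + 3.5848 = 9.1782
CE = e^9.1782 ≈ 9683.71

$9,683.71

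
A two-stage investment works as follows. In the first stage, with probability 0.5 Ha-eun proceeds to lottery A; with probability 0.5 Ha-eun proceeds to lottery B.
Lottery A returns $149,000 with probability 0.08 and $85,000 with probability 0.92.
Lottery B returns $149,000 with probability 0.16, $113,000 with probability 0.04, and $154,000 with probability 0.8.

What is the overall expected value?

$120,840

EV(A) = 0.08 × 149000 + 0.92 × 85000 = 11920 + 78200 = 90120
EV(B) = 0.16 × 149000 + 0.04 × 113000 + 0.8 × 154000 = 23840 + 4520 + 123200 = 151560
Overall = 0.5 × 90120 + 0.5 × 151560 = 45060 + 75780 = 120840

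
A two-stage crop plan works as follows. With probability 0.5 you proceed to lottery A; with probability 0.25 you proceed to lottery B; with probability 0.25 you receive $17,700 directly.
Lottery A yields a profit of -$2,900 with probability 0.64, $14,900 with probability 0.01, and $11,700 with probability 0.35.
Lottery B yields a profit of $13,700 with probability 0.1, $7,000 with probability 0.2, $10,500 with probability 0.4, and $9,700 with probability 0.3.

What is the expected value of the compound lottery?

EV(A) = 0.64 × (-2900) + 0.01 × 14900 + 0.35 × 11700 = -1856 + 149 + 4095 = 2388
EV(B) = 0.1 × 13700 + 0.2 × 7000 + 0.4 × 10500 + 0.3 × 9700 = 1370 + 1400 + 4200 + 2910 = 9880
Branch C: 17700 (certain)
Overall = 0.5 × 2388 + 0.25 × 9880 + 0.25 × 17700 = 1194 + 2470 + 4425 = 8089

$8,089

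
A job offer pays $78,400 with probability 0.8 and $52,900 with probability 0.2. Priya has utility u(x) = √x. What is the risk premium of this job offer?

$400

E[u] = 0.8·√78400 + 0.2·√52900 = 0.8·280 + 0.2·230 = 270
CE = (270)² = 72900
Risk premium = EV − CE = 73300 − 72900 = 400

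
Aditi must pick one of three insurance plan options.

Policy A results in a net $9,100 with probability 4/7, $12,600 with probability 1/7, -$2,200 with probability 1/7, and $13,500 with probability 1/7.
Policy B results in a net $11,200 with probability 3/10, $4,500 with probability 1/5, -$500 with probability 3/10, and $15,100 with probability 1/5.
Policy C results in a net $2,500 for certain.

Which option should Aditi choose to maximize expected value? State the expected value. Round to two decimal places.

Policy A ($8,614.29)

Policy A = 4/7 × 9100 + 1/7 × 12600 + 1/7 × (-2200) + 1/7 × 13500 = 5200 + 1800 − 314.2857 + 1928.5714 = 8614.2857
Policy B = 3/10 × 11200 + 1/5 × 4500 + 3/10 × (-500) + 1/5 × 15100 = 3360 + 900 − 150 + 3020 = 7130
Policy C: 2500 (certain)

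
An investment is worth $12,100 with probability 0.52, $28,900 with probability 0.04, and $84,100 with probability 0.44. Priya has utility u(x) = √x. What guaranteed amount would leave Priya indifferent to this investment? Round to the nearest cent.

E[u] = 0.52·√12100 + 0.04·√28900 + 0.44·√84100 = 0.52·110 + 0.04·170 + 0.44·290 = 191.6
CE = (191.6)² = 36710.56

$36,710.56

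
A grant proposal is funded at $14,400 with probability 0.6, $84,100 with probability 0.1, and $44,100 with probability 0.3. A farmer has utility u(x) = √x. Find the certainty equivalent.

$26,896

E[u] = 0.6·√14400 + 0.1·√84100 + 0.3·√44100 = 0.6·120 + 0.1·290 + 0.3·210 = 164
CE = (164)² = 26896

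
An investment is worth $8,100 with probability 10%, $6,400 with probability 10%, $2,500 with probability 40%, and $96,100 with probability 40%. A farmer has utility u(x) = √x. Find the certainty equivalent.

$25,921

E[u] = 0.1·√8100 + 0.1·√6400 + 0.4·√2500 + 0.4·√96100 = 0.1·90 + 0.1·80 + 0.4·50 + 0.4·310 = 161
CE = (161)² = 25921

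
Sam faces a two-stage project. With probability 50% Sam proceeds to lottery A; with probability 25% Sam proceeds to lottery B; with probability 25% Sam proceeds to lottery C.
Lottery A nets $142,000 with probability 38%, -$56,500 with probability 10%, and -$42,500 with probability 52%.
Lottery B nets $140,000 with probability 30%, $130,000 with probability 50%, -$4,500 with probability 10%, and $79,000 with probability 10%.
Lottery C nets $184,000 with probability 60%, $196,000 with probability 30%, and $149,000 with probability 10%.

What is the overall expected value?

$87,742.50

EV(A) = 0.38 × 142000 + 0.1 × (-56500) + 0.52 × (-42500) = 53960 − 5650 − 22100 = 26210
EV(B) = 0.3 × 140000 + 0.5 × 130000 + 0.1 × (-4500) + 0.1 × 79000 = 42000 + 65000 − 450 + 7900 = 114450
EV(C) = 0.6 × 184000 + 0.3 × 196000 + 0.1 × 149000 = 110400 + 58800 + 14900 = 184100
Overall = 0.5 × 26210 + 0.25 × 114450 + 0.25 × 184100 = 13105 + 28612.5 + 46025 = 87742.5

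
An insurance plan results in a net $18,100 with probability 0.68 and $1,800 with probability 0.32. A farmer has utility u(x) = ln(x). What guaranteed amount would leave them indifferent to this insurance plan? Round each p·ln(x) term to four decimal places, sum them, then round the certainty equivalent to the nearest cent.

$8,648.14

E[u] = 0.68·ln(18100) + 0.32·ln(1800) = 6.6665 + 2.3986 = 9.0651
CE = e^9.0651 ≈ 8648.14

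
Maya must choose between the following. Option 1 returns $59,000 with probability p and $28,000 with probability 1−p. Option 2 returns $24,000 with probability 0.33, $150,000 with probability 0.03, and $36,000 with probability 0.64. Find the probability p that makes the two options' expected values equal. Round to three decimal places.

EV(Option 2) = 0.33 × 24000 + 0.03 × 150000 + 0.64 × 36000 = 7920 + 4500 + 23040 = 35460
p·59000 + (1−p)·28000 = 35460
31000p + 28000 = 35460
p = (35460 − 28000) / 31000

p = 0.241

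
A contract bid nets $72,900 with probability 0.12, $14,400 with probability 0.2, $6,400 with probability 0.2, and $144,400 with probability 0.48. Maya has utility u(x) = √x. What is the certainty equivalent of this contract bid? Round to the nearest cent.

E[u] = 0.12·√72900 + 0.2·√14400 + 0.2·√6400 + 0.48·√144400 = 0.12·270 + 0.2·120 + 0.2·80 + 0.48·380 = 254.8
CE = (254.8)² = 64923.04

$64,923.04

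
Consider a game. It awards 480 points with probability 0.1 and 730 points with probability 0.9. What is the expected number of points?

EV = 0.1 × 480 + 0.9 × 730 = 48 + 657 = 705

705 points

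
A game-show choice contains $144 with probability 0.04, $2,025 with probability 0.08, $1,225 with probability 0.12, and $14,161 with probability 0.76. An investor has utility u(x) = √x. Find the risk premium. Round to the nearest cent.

E[u] = 0.04·√144 + 0.08·√2025 + 0.12·√1225 + 0.76·√14161 = 0.04·12 + 0.08·45 + 0.12·35 + 0.76·119 = 98.72
CE = (98.72)² = 9745.6384
Risk premium = EV − CE = 11077.12 − 9745.6384 = 1331.4816

$1,331.48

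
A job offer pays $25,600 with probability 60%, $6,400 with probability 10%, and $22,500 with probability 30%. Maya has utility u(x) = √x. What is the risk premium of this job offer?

E[u] = 0.6·√25600 + 0.1·√6400 + 0.3·√22500 = 0.6·160 + 0.1·80 + 0.3·150 = 149
CE = (149)² = 22201
Risk premium = EV − CE = 22750 − 22201 = 549

$549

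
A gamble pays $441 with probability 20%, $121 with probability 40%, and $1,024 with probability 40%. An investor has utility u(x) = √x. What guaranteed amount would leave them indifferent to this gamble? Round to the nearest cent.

E[u] = 0.2·√441 + 0.4·√121 + 0.4·√1024 = 0.2·21 + 0.4·11 + 0.4·32 = 21.4
CE = (21.4)² = 457.96

$457.96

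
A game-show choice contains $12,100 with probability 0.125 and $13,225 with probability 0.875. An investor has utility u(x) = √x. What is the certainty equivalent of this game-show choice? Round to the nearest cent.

E[u] = 0.125·√12100 + 0.875·√13225 = 0.125·110 + 0.875·115 = 114.375
CE = (114.375)² = 13081.640625

$13,081.64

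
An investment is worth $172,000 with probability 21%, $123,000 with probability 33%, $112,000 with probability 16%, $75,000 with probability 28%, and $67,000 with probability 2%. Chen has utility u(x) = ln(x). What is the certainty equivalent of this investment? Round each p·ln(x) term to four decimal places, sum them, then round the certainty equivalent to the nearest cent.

$111,826.07

E[u] = 0.21·ln(172000) + 0.33·ln(123000) + 0.16·ln(112000) + 0.28·ln(75000) + 0.02·ln(67000) = 2.5316 + 3.8676 + 1.8602 + 3.1431 + 0.2222 = 11.6247
CE = e^11.6247 ≈ 111826.07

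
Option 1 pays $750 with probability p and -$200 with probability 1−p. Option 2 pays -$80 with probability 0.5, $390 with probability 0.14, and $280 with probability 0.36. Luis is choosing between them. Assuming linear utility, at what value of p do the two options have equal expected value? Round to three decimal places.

p = 0.332

EV(Option 2) = 0.5 × (-80) + 0.14 × 390 + 0.36 × 280 = -40 + 54.6 + 100.8 = 115.4
p·750 + (1−p)·(-200) = 115.4
950p − 200 = 115.4
p = (115.4 + 200) / 950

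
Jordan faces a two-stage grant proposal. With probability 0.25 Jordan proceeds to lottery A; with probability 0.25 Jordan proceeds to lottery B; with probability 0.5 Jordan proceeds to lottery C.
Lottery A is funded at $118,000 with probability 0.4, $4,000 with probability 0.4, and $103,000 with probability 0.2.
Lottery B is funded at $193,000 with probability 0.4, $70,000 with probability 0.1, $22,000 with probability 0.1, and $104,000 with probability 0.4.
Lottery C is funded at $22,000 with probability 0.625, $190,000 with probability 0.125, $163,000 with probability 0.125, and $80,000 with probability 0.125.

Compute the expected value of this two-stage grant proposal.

$83,287.50

EV(A) = 0.4 × 118000 + 0.4 × 4000 + 0.2 × 103000 = 47200 + 1600 + 20600 = 69400
EV(B) = 0.4 × 193000 + 0.1 × 70000 + 0.1 × 22000 + 0.4 × 104000 = 77200 + 7000 + 2200 + 41600 = 128000
EV(C) = 0.625 × 22000 + 0.125 × 190000 + 0.125 × 163000 + 0.125 × 80000 = 13750 + 23750 + 20375 + 10000 = 67875
Overall = 0.25 × 69400 + 0.25 × 128000 + 0.5 × 67875 = 17350 + 32000 + 33937.5 = 83287.5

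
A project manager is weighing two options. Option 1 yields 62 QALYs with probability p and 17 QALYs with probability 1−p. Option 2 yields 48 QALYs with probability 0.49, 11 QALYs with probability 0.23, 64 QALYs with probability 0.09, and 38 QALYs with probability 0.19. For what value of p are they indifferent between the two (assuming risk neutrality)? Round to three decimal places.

EV(Option 2) = 0.49 × 48 + 0.23 × 11 + 0.09 × 64 + 0.19 × 38 = 23.52 + 2.53 + 5.76 + 7.22 = 39.03
p·62 + (1−p)·17 = 39.03
45p + 17 = 39.03
p = (39.03 − 17) / 45

p = 0.490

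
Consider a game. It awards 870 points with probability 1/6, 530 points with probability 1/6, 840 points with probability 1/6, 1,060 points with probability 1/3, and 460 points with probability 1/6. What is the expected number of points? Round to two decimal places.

EV = 1/6 × 870 + 1/6 × 530 + 1/6 × 840 + 1/3 × 1060 + 1/6 × 460 = 145 + 88.3333 + 140 + 353.3333 + 76.6667 = 803.3333

803.33 points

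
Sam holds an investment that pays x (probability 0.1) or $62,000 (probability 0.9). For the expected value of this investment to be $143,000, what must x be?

x = $872,000

0.1·x + 0.9·62000 = 143000
0.1·x = 143000 − 55800 = 87200
x = 87200 / 0.1 = 872000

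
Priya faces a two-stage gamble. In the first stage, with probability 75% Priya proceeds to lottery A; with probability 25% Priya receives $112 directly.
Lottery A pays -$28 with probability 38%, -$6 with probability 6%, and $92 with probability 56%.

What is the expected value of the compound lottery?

$58.39

EV(A) = 0.38 × (-28) + 0.06 × (-6) + 0.56 × 92 = -10.64 − 0.36 + 51.52 = 40.52
Branch B: 112 (certain)
Overall = 0.75 × 40.52 + 0.25 × 112 = 30.39 + 28 = 58.39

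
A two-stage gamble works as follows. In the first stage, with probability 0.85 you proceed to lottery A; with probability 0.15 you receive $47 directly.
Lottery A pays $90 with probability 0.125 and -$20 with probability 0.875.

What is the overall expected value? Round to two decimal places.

$1.74

EV(A) = 0.125 × 90 + 0.875 × (-20) = 11.25 − 17.5 = -6.25
Branch B: 47 (certain)
Overall = 0.85 × (-6.25) + 0.15 × 47 = -5.3125 + 7.05 = 1.7375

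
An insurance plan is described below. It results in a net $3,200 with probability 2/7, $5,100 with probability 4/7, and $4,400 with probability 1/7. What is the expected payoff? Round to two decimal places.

EV = 2/7 × 3200 + 4/7 × 5100 + 1/7 × 4400 = 914.2857 + 2914.2857 + 628.5714 = 4457.1429

$4,457.14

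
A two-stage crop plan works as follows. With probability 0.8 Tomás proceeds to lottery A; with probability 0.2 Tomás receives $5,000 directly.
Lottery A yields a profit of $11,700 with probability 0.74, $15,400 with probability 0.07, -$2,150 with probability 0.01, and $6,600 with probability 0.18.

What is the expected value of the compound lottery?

EV(A) = 0.74 × 11700 + 0.07 × 15400 + 0.01 × (-2150) + 0.18 × 6600 = 8658 + 1078 − 21.5 + 1188 = 10902.5
Branch B: 5000 (certain)
Overall = 0.8 × 10902.5 + 0.2 × 5000 = 8722 + 1000 = 9722

$9,722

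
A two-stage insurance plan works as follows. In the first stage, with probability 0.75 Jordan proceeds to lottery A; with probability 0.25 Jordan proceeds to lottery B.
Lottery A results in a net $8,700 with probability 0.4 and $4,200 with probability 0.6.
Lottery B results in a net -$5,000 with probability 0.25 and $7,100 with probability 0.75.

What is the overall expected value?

EV(A) = 0.4 × 8700 + 0.6 × 4200 = 3480 + 2520 = 6000
EV(B) = 0.25 × (-5000) + 0.75 × 7100 = -1250 + 5325 = 4075
Overall = 0.75 × 6000 + 0.25 × 4075 = 4500 + 1018.75 = 5518.75

$5,518.75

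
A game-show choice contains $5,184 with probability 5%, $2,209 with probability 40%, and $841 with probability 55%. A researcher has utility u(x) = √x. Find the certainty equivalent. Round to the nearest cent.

E[u] = 0.05·√5184 + 0.4·√2209 + 0.55·√841 = 0.05·72 + 0.4·47 + 0.55·29 = 38.35
CE = (38.35)² = 1470.7225

$1,470.72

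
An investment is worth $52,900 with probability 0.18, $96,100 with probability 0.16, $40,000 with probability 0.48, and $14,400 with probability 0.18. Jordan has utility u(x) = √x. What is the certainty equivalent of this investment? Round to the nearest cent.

$43,513.96

E[u] = 0.18·√52900 + 0.16·√96100 + 0.48·√40000 + 0.18·√14400 = 0.18·230 + 0.16·310 + 0.48·200 + 0.18·120 = 208.6
CE = (208.6)² = 43513.96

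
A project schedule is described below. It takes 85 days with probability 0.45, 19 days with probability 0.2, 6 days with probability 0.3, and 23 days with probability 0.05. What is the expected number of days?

EV = 0.45 × 85 + 0.2 × 19 + 0.3 × 6 + 0.05 × 23 = 38.25 + 3.8 + 1.8 + 1.15 = 45

45 days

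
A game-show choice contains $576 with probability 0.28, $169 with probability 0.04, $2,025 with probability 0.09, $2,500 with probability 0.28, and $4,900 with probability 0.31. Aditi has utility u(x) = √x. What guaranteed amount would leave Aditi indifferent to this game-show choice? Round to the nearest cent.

E[u] = 0.28·√576 + 0.04·√169 + 0.09·√2025 + 0.28·√2500 + 0.31·√4900 = 0.28·24 + 0.04·13 + 0.09·45 + 0.28·50 + 0.31·70 = 46.99
CE = (46.99)² = 2208.0601

$2,208.06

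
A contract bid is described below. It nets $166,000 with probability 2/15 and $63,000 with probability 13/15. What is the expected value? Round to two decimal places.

EV = 2/15 × 166000 + 13/15 × 63000 = 22133.3333 + 54600 = 76733.3333

$76,733.33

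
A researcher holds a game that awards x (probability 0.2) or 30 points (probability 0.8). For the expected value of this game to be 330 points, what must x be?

x = 1,530 points

0.2·x + 0.8·30 = 330
0.2·x = 330 − 24 = 306
x = 306 / 0.2 = 1530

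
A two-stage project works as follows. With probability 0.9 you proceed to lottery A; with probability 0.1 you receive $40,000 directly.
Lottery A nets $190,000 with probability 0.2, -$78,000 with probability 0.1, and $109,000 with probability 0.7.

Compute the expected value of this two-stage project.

EV(A) = 0.2 × 190000 + 0.1 × (-78000) + 0.7 × 109000 = 38000 − 7800 + 76300 = 106500
Branch B: 40000 (certain)
Overall = 0.9 × 106500 + 0.1 × 40000 = 95850 + 4000 = 99850

$99,850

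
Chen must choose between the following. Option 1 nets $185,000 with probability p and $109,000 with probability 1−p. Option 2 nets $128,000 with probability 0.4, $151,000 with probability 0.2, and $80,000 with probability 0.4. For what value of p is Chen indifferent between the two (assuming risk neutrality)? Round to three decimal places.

p = 0.058

EV(Option 2) = 0.4 × 128000 + 0.2 × 151000 + 0.4 × 80000 = 51200 + 30200 + 32000 = 113400
p·185000 + (1−p)·109000 = 113400
76000p + 109000 = 113400
p = (113400 − 109000) / 76000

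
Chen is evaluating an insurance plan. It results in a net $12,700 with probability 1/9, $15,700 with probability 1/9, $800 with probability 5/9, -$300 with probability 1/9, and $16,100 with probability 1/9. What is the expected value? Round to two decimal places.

EV = 1/9 × 12700 + 1/9 × 15700 + 5/9 × 800 + 1/9 × (-300) + 1/9 × 16100 = 1411.1111 + 1744.4444 + 444.4444 − 33.3333 + 1788.8889 = 5355.5556

$5,355.56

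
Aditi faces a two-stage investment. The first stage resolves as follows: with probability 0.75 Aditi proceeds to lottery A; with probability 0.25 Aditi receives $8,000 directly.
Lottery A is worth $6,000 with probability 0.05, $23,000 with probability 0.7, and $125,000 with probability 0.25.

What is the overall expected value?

EV(A) = 0.05 × 6000 + 0.7 × 23000 + 0.25 × 125000 = 300 + 16100 + 31250 = 47650
Branch B: 8000 (certain)
Overall = 0.75 × 47650 + 0.25 × 8000 = 35737.5 + 2000 = 37737.5

$37,737.50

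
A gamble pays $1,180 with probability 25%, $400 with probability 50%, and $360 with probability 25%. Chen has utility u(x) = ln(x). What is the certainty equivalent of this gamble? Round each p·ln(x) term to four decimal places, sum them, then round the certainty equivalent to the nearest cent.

E[u] = 0.25·ln(1180) + 0.5·ln(400) + 0.25·ln(360) = 1.7683 + 2.9957 + 1.4715 = 6.2355
CE = e^6.2355 ≈ 510.56

$510.56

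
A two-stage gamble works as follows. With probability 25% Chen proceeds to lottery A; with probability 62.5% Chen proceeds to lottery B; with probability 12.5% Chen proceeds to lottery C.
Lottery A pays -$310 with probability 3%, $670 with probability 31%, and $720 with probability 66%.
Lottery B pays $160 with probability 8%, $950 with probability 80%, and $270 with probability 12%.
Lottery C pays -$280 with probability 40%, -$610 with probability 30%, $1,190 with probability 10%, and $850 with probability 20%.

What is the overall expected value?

EV(A) = 0.03 × (-310) + 0.31 × 670 + 0.66 × 720 = -9.3 + 207.7 + 475.2 = 673.6
EV(B) = 0.08 × 160 + 0.8 × 950 + 0.12 × 270 = 12.8 + 760 + 32.4 = 805.2
EV(C) = 0.4 × (-280) + 0.3 × (-610) + 0.1 × 1190 + 0.2 × 850 = -112 − 183 + 119 + 170 = -6
Overall = 0.25 × 673.6 + 0.625 × 805.2 + 0.125 × (-6) = 168.4 + 503.25 − 0.75 = 670.9

$670.90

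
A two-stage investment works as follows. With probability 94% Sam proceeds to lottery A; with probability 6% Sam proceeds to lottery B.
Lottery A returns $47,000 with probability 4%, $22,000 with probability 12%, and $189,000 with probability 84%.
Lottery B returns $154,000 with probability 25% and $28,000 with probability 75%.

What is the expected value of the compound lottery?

$157,053.20

EV(A) = 0.04 × 47000 + 0.12 × 22000 + 0.84 × 189000 = 1880 + 2640 + 158760 = 163280
EV(B) = 0.25 × 154000 + 0.75 × 28000 = 38500 + 21000 = 59500
Overall = 0.94 × 163280 + 0.06 × 59500 = 153483.2 + 3570 = 157053.2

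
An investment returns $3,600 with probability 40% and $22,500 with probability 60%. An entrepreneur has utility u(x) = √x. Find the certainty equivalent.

$12,996

E[u] = 0.4·√3600 + 0.6·√22500 = 0.4·60 + 0.6·150 = 114
CE = (114)² = 12996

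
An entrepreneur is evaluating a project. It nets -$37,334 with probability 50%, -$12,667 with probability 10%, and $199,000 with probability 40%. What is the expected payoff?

$59,666.30

EV = 0.5 × (-37334) + 0.1 × (-12667) + 0.4 × 199000 = -18667 − 1266.7 + 79600 = 59666.3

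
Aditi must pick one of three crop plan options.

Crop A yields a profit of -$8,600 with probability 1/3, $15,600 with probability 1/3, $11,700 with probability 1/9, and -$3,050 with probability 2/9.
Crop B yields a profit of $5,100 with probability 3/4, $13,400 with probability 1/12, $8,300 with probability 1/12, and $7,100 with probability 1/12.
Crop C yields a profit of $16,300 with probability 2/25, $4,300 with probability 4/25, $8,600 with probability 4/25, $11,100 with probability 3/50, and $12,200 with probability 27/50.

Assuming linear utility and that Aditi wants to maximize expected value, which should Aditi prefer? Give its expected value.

Crop A = 1/3 × (-8600) + 1/3 × 15600 + 1/9 × 11700 + 2/9 × (-3050) = -2866.6667 + 5200 + 1300 − 677.7778 = 2955.5556
Crop B = 3/4 × 5100 + 1/12 × 13400 + 1/12 × 8300 + 1/12 × 7100 = 3825 + 1116.6667 + 691.6667 + 591.6667 = 6225
Crop C = 2/25 × 16300 + 4/25 × 4300 + 4/25 × 8600 + 3/50 × 11100 + 27/50 × 12200 = 1304 + 688 + 1376 + 666 + 6588 = 10622

Crop C ($10,622)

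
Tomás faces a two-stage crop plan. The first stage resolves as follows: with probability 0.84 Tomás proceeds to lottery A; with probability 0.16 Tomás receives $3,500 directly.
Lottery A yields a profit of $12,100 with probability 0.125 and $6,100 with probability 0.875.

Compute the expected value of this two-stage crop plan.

$6,314

EV(A) = 0.125 × 12100 + 0.875 × 6100 = 1512.5 + 5337.5 = 6850
Branch B: 3500 (certain)
Overall = 0.84 × 6850 + 0.16 × 3500 = 5754 + 560 = 6314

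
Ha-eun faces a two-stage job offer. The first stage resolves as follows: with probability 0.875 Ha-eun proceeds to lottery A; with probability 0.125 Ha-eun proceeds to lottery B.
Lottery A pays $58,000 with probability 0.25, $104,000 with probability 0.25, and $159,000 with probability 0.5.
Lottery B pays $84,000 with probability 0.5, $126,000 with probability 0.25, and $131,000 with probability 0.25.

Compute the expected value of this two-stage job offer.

EV(A) = 0.25 × 58000 + 0.25 × 104000 + 0.5 × 159000 = 14500 + 26000 + 79500 = 120000
EV(B) = 0.5 × 84000 + 0.25 × 126000 + 0.25 × 131000 = 42000 + 31500 + 32750 = 106250
Overall = 0.875 × 120000 + 0.125 × 106250 = 105000 + 13281.25 = 118281.25

$118,281.25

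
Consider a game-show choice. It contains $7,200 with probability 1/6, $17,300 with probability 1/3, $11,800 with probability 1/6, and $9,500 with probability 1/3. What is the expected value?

EV = 1/6 × 7200 + 1/3 × 17300 + 1/6 × 11800 + 1/3 × 9500 = 1200 + 5766.6667 + 1966.6667 + 3166.6667 = 12100

$12,100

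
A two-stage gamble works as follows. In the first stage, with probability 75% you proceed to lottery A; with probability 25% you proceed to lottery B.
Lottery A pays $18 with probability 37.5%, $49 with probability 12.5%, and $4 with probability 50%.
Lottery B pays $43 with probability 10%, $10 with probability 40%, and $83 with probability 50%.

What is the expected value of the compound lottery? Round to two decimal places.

EV(A) = 0.375 × 18 + 0.125 × 49 + 0.5 × 4 = 6.75 + 6.125 + 2 = 14.875
EV(B) = 0.1 × 43 + 0.4 × 10 + 0.5 × 83 = 4.3 + 4 + 41.5 = 49.8
Overall = 0.75 × 14.875 + 0.25 × 49.8 = 11.15625 + 12.45 = 23.60625

$23.61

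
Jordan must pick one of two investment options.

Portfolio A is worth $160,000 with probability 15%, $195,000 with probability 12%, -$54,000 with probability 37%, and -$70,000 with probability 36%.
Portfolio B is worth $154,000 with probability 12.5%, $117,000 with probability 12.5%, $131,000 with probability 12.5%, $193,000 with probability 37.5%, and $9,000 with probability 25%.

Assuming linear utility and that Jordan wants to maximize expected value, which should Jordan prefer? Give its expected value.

Portfolio B ($124,875)

Portfolio A = 0.15 × 160000 + 0.12 × 195000 + 0.37 × (-54000) + 0.36 × (-70000) = 24000 + 23400 − 19980 − 25200 = 2220
Portfolio B = 0.125 × 154000 + 0.125 × 117000 + 0.125 × 131000 + 0.375 × 193000 + 0.25 × 9000 = 19250 + 14625 + 16375 + 72375 + 2250 = 124875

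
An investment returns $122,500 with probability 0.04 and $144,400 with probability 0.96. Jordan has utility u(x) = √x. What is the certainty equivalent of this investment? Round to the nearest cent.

$143,489.44

E[u] = 0.04·√122500 + 0.96·√144400 = 0.04·350 + 0.96·380 = 378.8
CE = (378.8)² = 143489.44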